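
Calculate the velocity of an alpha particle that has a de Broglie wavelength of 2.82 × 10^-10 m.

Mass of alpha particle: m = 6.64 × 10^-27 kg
3.54 × 10^2 m/s

From the de Broglie relation λ = h/(mv), we solve for v:

v = h/(mλ)
v = (6.626 × 10^-34 J·s) / (6.64 × 10^-27 kg × 2.82 × 10^-10 m)
v = 3.54 × 10^2 m/s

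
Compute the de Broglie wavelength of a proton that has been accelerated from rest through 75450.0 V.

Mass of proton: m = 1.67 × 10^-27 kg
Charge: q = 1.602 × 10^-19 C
1.04 × 10^-13 m

When a particle is accelerated through voltage V, it gains kinetic energy KE = qV.

The de Broglie wavelength is then λ = h/√(2mqV):

λ = h/√(2mqV)
λ = (6.626 × 10^-34 J·s) / √(2 × 1.67 × 10^-27 kg × 1.602 × 10^-19 C × 75450.0 V)
λ = 1.04 × 10^-13 m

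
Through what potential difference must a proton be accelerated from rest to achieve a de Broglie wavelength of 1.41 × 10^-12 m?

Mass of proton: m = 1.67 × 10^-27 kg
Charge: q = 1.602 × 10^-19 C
413 V

From λ = h/√(2mqV), we solve for V:

λ² = h²/(2mqV)
V = h²/(2mqλ²)
V = (6.626 × 10^-34 J·s)² / (2 × 1.67 × 10^-27 kg × 1.602 × 10^-19 C × (1.41 × 10^-12 m)²)
V = 413 V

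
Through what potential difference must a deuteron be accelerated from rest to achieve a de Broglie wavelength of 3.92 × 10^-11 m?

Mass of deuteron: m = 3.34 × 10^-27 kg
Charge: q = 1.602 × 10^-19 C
2.67 × 10^-1 V

From λ = h/√(2mqV), we solve for V:

λ² = h²/(2mqV)
V = h²/(2mqλ²)
V = (6.626 × 10^-34 J·s)² / (2 × 3.34 × 10^-27 kg × 1.602 × 10^-19 C × (3.92 × 10^-11 m)²)
V = 2.67 × 10^-1 V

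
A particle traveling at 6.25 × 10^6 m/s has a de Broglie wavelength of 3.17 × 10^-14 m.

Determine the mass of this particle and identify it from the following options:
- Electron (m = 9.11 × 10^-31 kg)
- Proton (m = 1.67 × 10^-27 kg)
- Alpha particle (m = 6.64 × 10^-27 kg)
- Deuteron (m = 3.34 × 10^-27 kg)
The particle is a deuteron.

From λ = h/(mv), solve for mass:

m = h/(λv)
m = (6.626 × 10^-34 J·s) / (3.17 × 10^-14 m × 6.25 × 10^6 m/s)
m = 3.34 × 10^-27 kg

Comparing with the listed masses, this is closest to a deuteron.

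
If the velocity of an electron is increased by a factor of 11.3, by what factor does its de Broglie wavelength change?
The wavelength decreases by a factor of 11.3.

From λ = h/(mv), the wavelength is inversely proportional to velocity:

λ ∝ 1/v

If v → 11.3v, then λ → λ/11.3

When velocity is increased by a factor of 11.3, the wavelength decreases by a factor of 11.3.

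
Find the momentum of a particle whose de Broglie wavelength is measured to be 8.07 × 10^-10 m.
8.21 × 10^-25 kg·m/s

From the de Broglie relation λ = h/p, we solve for p:

p = h/λ
p = (6.626 × 10^-34 J·s) / (8.07 × 10^-10 m)
p = 8.21 × 10^-25 kg·m/s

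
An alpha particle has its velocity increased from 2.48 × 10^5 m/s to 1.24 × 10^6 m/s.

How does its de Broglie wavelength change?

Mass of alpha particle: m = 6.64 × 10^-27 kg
The wavelength decreases by a factor of 5.

Using λ = h/(mv):

Initial wavelength: λ₁ = h/(mv₁) = 4.02 × 10^-13 m
Final wavelength: λ₂ = h/(mv₂) = 8.05 × 10^-14 m

Since λ ∝ 1/v, when velocity increases by a factor of 5, the wavelength decreases by a factor of 5.

λ₂/λ₁ = v₁/v₂ = 1/5

The wavelength decreases by a factor of 5.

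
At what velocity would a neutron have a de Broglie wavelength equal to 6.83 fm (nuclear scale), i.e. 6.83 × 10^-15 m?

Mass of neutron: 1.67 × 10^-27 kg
5.81 × 10^7 m/s

From λ = h/(mv), solve for v:

v = h/(mλ)
v = (6.626 × 10^-34 J·s) / (1.67 × 10^-27 kg × 6.83 × 10^-15 m)
v = 5.81 × 10^7 m/s

Note: This velocity is 19.4% of the speed of light, so relativistic corrections would be needed for a more accurate calculation.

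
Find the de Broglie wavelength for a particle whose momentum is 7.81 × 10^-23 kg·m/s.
8.48 × 10^-12 m

Using the de Broglie relation λ = h/p:

λ = h/p
λ = (6.626 × 10^-34 J·s) / (7.81 × 10^-23 kg·m/s)
λ = 8.48 × 10^-12 m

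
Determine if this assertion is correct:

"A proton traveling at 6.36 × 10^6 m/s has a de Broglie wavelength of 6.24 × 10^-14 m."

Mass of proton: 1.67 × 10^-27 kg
True

The claim is correct.

Using λ = h/(mv):
λ = (6.626 × 10^-34 J·s) / (1.67 × 10^-27 kg × 6.36 × 10^6 m/s)
λ = 6.24 × 10^-14 m

This matches the claimed value.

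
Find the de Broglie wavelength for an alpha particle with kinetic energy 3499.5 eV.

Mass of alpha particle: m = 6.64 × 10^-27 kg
2.43 × 10^-13 m

Using λ = h/√(2mKE):

First convert KE to Joules: KE = 3499.5 eV = 5.607 × 10^-16 J

λ = h/√(2mKE)
λ = (6.626 × 10^-34 J·s) / √(2 × 6.64 × 10^-27 kg × 5.607 × 10^-16 J)
λ = 2.43 × 10^-13 m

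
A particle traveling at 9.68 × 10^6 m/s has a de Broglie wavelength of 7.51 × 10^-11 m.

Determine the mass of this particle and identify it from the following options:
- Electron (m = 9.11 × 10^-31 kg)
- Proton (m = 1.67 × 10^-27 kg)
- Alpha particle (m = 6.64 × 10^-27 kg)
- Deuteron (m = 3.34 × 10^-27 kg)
The particle is an electron.

From λ = h/(mv), solve for mass:

m = h/(λv)
m = (6.626 × 10^-34 J·s) / (7.51 × 10^-11 m × 9.68 × 10^6 m/s)
m = 9.11 × 10^-31 kg

Comparing with the listed masses, this is closest to an electron.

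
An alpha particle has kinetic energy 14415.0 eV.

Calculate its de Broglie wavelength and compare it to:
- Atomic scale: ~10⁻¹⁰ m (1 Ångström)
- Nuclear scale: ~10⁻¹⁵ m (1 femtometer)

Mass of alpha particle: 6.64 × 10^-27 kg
λ = 1.20 × 10^-13 m, which is between nuclear and atomic scales.

Using λ = h/√(2mKE):

KE = 14415.0 eV = 2.310 × 10^-15 J

λ = h/√(2mKE)
λ = (6.626 × 10^-34 J·s) / √(2 × 6.64 × 10^-27 kg × 2.310 × 10^-15 J)
λ = 1.20 × 10^-13 m

Comparison:
- Atomic scale (10⁻¹⁰ m): λ is 0.0012× this size
- Nuclear scale (10⁻¹⁵ m): λ is 1.2e+02× this size

The wavelength is between nuclear and atomic scales.

This wavelength is appropriate for probing atomic structure but too large for nuclear physics experiments.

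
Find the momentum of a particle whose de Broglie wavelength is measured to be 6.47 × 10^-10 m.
1.02 × 10^-24 kg·m/s

From the de Broglie relation λ = h/p, we solve for p:

p = h/λ
p = (6.626 × 10^-34 J·s) / (6.47 × 10^-10 m)
p = 1.02 × 10^-24 kg·m/s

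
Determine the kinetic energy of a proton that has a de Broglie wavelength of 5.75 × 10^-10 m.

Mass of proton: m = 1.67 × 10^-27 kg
3.98 × 10^-22 J (or 2.48 × 10^-3 eV)

From λ = h/√(2mKE), we solve for KE:

λ² = h²/(2mKE)
KE = h²/(2mλ²)
KE = (6.626 × 10^-34 J·s)² / (2 × 1.67 × 10^-27 kg × (5.75 × 10^-10 m)²)
KE = 3.98 × 10^-22 J
KE = 2.48 × 10^-3 eV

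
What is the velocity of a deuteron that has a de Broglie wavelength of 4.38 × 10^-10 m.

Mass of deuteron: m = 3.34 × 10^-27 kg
4.53 × 10^2 m/s

From the de Broglie relation λ = h/(mv), we solve for v:

v = h/(mλ)
v = (6.626 × 10^-34 J·s) / (3.34 × 10^-27 kg × 4.38 × 10^-10 m)
v = 4.53 × 10^2 m/s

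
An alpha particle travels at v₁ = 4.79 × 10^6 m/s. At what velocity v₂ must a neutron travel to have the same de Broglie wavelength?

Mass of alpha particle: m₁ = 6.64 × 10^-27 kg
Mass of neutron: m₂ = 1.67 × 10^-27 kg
v₂ = 1.90 × 10^7 m/s

For equal de Broglie wavelengths: λ₁ = λ₂

h/(m₁v₁) = h/(m₂v₂)
m₁v₁ = m₂v₂
v₂ = v₁ · (m₁/m₂)

v₂ = 4.79 × 10^6 m/s × (6.64 × 10^-27 kg / 1.67 × 10^-27 kg)
v₂ = 1.90 × 10^7 m/s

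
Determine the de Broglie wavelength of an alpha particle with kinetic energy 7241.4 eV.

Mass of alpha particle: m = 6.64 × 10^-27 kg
1.69 × 10^-13 m

Using λ = h/√(2mKE):

First convert KE to Joules: KE = 7241.4 eV = 1.160 × 10^-15 J

λ = h/√(2mKE)
λ = (6.626 × 10^-34 J·s) / √(2 × 6.64 × 10^-27 kg × 1.160 × 10^-15 J)
λ = 1.69 × 10^-13 m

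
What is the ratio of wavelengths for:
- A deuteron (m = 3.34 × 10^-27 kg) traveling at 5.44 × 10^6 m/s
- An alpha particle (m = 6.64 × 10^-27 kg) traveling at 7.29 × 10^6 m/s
λ₁/λ₂ = 2.66

Using λ = h/(mv):

λ₁ = h/(m₁v₁) = 3.65 × 10^-14 m
λ₂ = h/(m₂v₂) = 1.37 × 10^-14 m

Ratio λ₁/λ₂ = (m₂v₂)/(m₁v₁)
         = (6.64 × 10^-27 kg × 7.29 × 10^6 m/s) / (3.34 × 10^-27 kg × 5.44 × 10^6 m/s)
         = 2.66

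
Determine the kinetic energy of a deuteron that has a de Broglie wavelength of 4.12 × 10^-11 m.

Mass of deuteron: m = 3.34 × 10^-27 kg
3.87 × 10^-20 J (or 0.242 eV)

From λ = h/√(2mKE), we solve for KE:

λ² = h²/(2mKE)
KE = h²/(2mλ²)
KE = (6.626 × 10^-34 J·s)² / (2 × 3.34 × 10^-27 kg × (4.12 × 10^-11 m)²)
KE = 3.87 × 10^-20 J
KE = 0.242 eV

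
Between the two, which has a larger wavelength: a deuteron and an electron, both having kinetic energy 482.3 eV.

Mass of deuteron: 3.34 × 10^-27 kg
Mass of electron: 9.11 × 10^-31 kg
The electron has the longer wavelength.

Using λ = h/√(2mKE):

For deuteron: λ₁ = h/√(2m₁KE) = 9.22 × 10^-13 m
For electron: λ₂ = h/√(2m₂KE) = 5.58 × 10^-11 m

Since λ ∝ 1/√m at constant kinetic energy, the lighter particle has the longer wavelength.

The electron has the longer de Broglie wavelength.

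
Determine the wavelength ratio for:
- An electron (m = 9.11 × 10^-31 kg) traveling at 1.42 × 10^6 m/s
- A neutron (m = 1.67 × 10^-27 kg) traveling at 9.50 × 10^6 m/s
λ₁/λ₂ = 1.23 × 10^4

Using λ = h/(mv):

λ₁ = h/(m₁v₁) = 5.12 × 10^-10 m
λ₂ = h/(m₂v₂) = 4.18 × 10^-14 m

Ratio λ₁/λ₂ = (m₂v₂)/(m₁v₁)
         = (1.67 × 10^-27 kg × 9.50 × 10^6 m/s) / (9.11 × 10^-31 kg × 1.42 × 10^6 m/s)
         = 1.23 × 10^4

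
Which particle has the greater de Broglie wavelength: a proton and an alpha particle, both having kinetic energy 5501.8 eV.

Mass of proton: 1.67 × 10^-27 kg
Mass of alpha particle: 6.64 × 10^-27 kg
The proton has the longer wavelength.

Using λ = h/√(2mKE):

For proton: λ₁ = h/√(2m₁KE) = 3.86 × 10^-13 m
For alpha particle: λ₂ = h/√(2m₂KE) = 1.94 × 10^-13 m

Since λ ∝ 1/√m at constant kinetic energy, the lighter particle has the longer wavelength.

The proton has the longer de Broglie wavelength.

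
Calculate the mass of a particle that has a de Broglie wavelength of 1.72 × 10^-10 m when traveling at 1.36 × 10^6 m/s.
2.83 × 10^-30 kg

From the de Broglie relation λ = h/(mv), we solve for m:

m = h/(λv)
m = (6.626 × 10^-34 J·s) / (1.72 × 10^-10 m × 1.36 × 10^6 m/s)
m = 2.83 × 10^-30 kg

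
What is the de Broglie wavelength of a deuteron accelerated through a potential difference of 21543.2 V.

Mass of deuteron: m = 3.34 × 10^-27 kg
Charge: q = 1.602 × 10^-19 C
1.38 × 10^-13 m

When a particle is accelerated through voltage V, it gains kinetic energy KE = qV.

The de Broglie wavelength is then λ = h/√(2mqV):

λ = h/√(2mqV)
λ = (6.626 × 10^-34 J·s) / √(2 × 3.34 × 10^-27 kg × 1.602 × 10^-19 C × 21543.2 V)
λ = 1.38 × 10^-13 m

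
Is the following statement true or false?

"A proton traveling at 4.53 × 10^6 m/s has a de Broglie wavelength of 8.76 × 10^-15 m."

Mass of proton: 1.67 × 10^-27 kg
False

The claim is incorrect.

Using λ = h/(mv):
λ = (6.626 × 10^-34 J·s) / (1.67 × 10^-27 kg × 4.53 × 10^6 m/s)
λ = 8.76 × 10^-14 m

The actual wavelength differs from the claimed 8.76 × 10^-15 m.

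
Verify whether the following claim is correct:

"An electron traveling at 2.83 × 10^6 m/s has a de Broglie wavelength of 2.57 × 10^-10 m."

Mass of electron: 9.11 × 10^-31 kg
True

The claim is correct.

Using λ = h/(mv):
λ = (6.626 × 10^-34 J·s) / (9.11 × 10^-31 kg × 2.83 × 10^6 m/s)
λ = 2.57 × 10^-10 m

This matches the claimed value.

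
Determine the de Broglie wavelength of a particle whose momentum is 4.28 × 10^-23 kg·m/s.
1.55 × 10^-11 m

Using the de Broglie relation λ = h/p:

λ = h/p
λ = (6.626 × 10^-34 J·s) / (4.28 × 10^-23 kg·m/s)
λ = 1.55 × 10^-11 m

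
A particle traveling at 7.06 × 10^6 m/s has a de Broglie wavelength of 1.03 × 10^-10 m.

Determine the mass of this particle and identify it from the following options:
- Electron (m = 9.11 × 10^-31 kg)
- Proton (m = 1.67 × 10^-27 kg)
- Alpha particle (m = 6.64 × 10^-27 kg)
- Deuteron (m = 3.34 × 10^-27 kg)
The particle is an electron.

From λ = h/(mv), solve for mass:

m = h/(λv)
m = (6.626 × 10^-34 J·s) / (1.03 × 10^-10 m × 7.06 × 10^6 m/s)
m = 9.11 × 10^-31 kg

Comparing with the listed masses, this is closest to an electron.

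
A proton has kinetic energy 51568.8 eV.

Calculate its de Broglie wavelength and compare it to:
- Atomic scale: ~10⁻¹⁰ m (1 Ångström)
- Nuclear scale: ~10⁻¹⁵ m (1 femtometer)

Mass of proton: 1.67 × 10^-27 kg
λ = 1.26 × 10^-13 m, which is between nuclear and atomic scales.

Using λ = h/√(2mKE):

KE = 51568.8 eV = 8.262 × 10^-15 J

λ = h/√(2mKE)
λ = (6.626 × 10^-34 J·s) / √(2 × 1.67 × 10^-27 kg × 8.262 × 10^-15 J)
λ = 1.26 × 10^-13 m

Comparison:
- Atomic scale (10⁻¹⁰ m): λ is 0.0013× this size
- Nuclear scale (10⁻¹⁵ m): λ is 1.3e+02× this size

The wavelength is between nuclear and atomic scales.

This wavelength is appropriate for probing atomic structure but too large for nuclear physics experiments.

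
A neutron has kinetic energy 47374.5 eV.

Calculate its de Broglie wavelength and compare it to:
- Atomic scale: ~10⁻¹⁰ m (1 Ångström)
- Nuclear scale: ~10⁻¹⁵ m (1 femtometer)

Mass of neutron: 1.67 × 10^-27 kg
λ = 1.32 × 10^-13 m, which is between nuclear and atomic scales.

Using λ = h/√(2mKE):

KE = 47374.5 eV = 7.590 × 10^-15 J

λ = h/√(2mKE)
λ = (6.626 × 10^-34 J·s) / √(2 × 1.67 × 10^-27 kg × 7.590 × 10^-15 J)
λ = 1.32 × 10^-13 m

Comparison:
- Atomic scale (10⁻¹⁰ m): λ is 0.0013× this size
- Nuclear scale (10⁻¹⁵ m): λ is 1.3e+02× this size

The wavelength is between nuclear and atomic scales.

This wavelength is appropriate for probing atomic structure but too large for nuclear physics experiments.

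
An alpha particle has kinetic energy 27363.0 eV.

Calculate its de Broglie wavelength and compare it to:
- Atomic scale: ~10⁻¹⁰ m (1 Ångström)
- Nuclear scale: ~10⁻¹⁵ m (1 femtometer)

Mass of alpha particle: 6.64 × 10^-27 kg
λ = 8.68 × 10^-14 m, which is between nuclear and atomic scales.

Using λ = h/√(2mKE):

KE = 27363.0 eV = 4.384 × 10^-15 J

λ = h/√(2mKE)
λ = (6.626 × 10^-34 J·s) / √(2 × 6.64 × 10^-27 kg × 4.384 × 10^-15 J)
λ = 8.68 × 10^-14 m

Comparison:
- Atomic scale (10⁻¹⁰ m): λ is 0.00087× this size
- Nuclear scale (10⁻¹⁵ m): λ is 87× this size

The wavelength is between nuclear and atomic scales.

This wavelength is appropriate for probing atomic structure but too large for nuclear physics experiments.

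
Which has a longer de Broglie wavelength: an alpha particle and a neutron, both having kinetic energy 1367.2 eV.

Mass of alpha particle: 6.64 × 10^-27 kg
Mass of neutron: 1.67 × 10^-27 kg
The neutron has the longer wavelength.

Using λ = h/√(2mKE):

For alpha particle: λ₁ = h/√(2m₁KE) = 3.88 × 10^-13 m
For neutron: λ₂ = h/√(2m₂KE) = 7.75 × 10^-13 m

Since λ ∝ 1/√m at constant kinetic energy, the lighter particle has the longer wavelength.

The neutron has the longer de Broglie wavelength.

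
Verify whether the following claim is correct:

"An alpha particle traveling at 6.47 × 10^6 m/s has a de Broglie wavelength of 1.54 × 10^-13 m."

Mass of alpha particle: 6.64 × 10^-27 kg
False

The claim is incorrect.

Using λ = h/(mv):
λ = (6.626 × 10^-34 J·s) / (6.64 × 10^-27 kg × 6.47 × 10^6 m/s)
λ = 1.54 × 10^-14 m

The actual wavelength differs from the claimed 1.54 × 10^-13 m.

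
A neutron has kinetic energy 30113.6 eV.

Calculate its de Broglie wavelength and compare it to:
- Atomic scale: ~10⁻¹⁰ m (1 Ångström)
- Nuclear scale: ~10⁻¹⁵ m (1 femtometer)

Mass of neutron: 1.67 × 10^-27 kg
λ = 1.65 × 10^-13 m, which is between nuclear and atomic scales.

Using λ = h/√(2mKE):

KE = 30113.6 eV = 4.825 × 10^-15 J

λ = h/√(2mKE)
λ = (6.626 × 10^-34 J·s) / √(2 × 1.67 × 10^-27 kg × 4.825 × 10^-15 J)
λ = 1.65 × 10^-13 m

Comparison:
- Atomic scale (10⁻¹⁰ m): λ is 0.0017× this size
- Nuclear scale (10⁻¹⁵ m): λ is 1.7e+02× this size

The wavelength is between nuclear and atomic scales.

This wavelength is appropriate for probing atomic structure but too large for nuclear physics experiments.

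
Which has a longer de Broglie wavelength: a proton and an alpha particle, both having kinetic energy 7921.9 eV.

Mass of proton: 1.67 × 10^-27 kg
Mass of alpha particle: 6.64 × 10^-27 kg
The proton has the longer wavelength.

Using λ = h/√(2mKE):

For proton: λ₁ = h/√(2m₁KE) = 3.22 × 10^-13 m
For alpha particle: λ₂ = h/√(2m₂KE) = 1.61 × 10^-13 m

Since λ ∝ 1/√m at constant kinetic energy, the lighter particle has the longer wavelength.

The proton has the longer de Broglie wavelength.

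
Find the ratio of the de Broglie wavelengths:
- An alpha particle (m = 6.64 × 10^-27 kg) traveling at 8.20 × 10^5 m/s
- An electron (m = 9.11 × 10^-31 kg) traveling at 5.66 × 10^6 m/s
λ₁/λ₂ = 9.47 × 10^-4

Using λ = h/(mv):

λ₁ = h/(m₁v₁) = 1.22 × 10^-13 m
λ₂ = h/(m₂v₂) = 1.29 × 10^-10 m

Ratio λ₁/λ₂ = (m₂v₂)/(m₁v₁)
         = (9.11 × 10^-31 kg × 5.66 × 10^6 m/s) / (6.64 × 10^-27 kg × 8.20 × 10^5 m/s)
         = 9.47 × 10^-4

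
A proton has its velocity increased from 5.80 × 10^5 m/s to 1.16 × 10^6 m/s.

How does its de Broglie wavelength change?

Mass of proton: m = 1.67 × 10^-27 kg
The wavelength decreases by a factor of 2.

Using λ = h/(mv):

Initial wavelength: λ₁ = h/(mv₁) = 6.84 × 10^-13 m
Final wavelength: λ₂ = h/(mv₂) = 3.42 × 10^-13 m

Since λ ∝ 1/v, when velocity increases by a factor of 2, the wavelength decreases by a factor of 2.

λ₂/λ₁ = v₁/v₂ = 1/2

The wavelength decreases by a factor of 2.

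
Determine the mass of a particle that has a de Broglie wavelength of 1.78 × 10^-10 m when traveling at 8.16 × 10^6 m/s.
4.56 × 10^-31 kg

From the de Broglie relation λ = h/(mv), we solve for m:

m = h/(λv)
m = (6.626 × 10^-34 J·s) / (1.78 × 10^-10 m × 8.16 × 10^6 m/s)
m = 4.56 × 10^-31 kg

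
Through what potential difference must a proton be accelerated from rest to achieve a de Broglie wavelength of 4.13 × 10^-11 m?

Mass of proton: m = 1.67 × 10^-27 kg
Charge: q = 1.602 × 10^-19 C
4.81 × 10^-1 V

From λ = h/√(2mqV), we solve for V:

λ² = h²/(2mqV)
V = h²/(2mqλ²)
V = (6.626 × 10^-34 J·s)² / (2 × 1.67 × 10^-27 kg × 1.602 × 10^-19 C × (4.13 × 10^-11 m)²)
V = 4.81 × 10^-1 V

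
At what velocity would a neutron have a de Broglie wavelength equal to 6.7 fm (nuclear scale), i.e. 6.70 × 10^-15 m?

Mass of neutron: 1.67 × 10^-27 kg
5.92 × 10^7 m/s

From λ = h/(mv), solve for v:

v = h/(mλ)
v = (6.626 × 10^-34 J·s) / (1.67 × 10^-27 kg × 6.70 × 10^-15 m)
v = 5.92 × 10^7 m/s

Note: This velocity is 19.8% of the speed of light, so relativistic corrections would be needed for a more accurate calculation.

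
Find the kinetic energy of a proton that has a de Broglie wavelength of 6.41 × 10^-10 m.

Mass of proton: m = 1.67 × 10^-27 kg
3.20 × 10^-22 J (or 2.00 × 10^-3 eV)

From λ = h/√(2mKE), we solve for KE:

λ² = h²/(2mKE)
KE = h²/(2mλ²)
KE = (6.626 × 10^-34 J·s)² / (2 × 1.67 × 10^-27 kg × (6.41 × 10^-10 m)²)
KE = 3.20 × 10^-22 J
KE = 2.00 × 10^-3 eV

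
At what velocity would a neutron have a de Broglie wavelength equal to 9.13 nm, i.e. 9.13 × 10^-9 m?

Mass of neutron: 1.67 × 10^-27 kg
4.35 × 10^1 m/s

From λ = h/(mv), solve for v:

v = h/(mλ)
v = (6.626 × 10^-34 J·s) / (1.67 × 10^-27 kg × 9.13 × 10^-9 m)
v = 4.35 × 10^1 m/s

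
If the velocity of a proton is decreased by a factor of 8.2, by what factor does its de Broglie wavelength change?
The wavelength increases by a factor of 8.2.

From λ = h/(mv), the wavelength is inversely proportional to velocity:

λ ∝ 1/v

If v → v/8.2, then λ → 8.2λ

When velocity is decreased by a factor of 8.2, the wavelength increases by a factor of 8.2.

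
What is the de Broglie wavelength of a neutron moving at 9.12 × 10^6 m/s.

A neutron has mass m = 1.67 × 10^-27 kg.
4.35 × 10^-14 m

Using the de Broglie relation λ = h/(mv):

λ = h/(mv)
λ = (6.626 × 10^-34 J·s) / (1.67 × 10^-27 kg × 9.12 × 10^6 m/s)
λ = 4.35 × 10^-14 m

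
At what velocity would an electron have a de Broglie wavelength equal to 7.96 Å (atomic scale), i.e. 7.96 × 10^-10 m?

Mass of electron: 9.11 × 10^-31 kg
9.14 × 10^5 m/s

From λ = h/(mv), solve for v:

v = h/(mλ)
v = (6.626 × 10^-34 J·s) / (9.11 × 10^-31 kg × 7.96 × 10^-10 m)
v = 9.14 × 10^5 m/s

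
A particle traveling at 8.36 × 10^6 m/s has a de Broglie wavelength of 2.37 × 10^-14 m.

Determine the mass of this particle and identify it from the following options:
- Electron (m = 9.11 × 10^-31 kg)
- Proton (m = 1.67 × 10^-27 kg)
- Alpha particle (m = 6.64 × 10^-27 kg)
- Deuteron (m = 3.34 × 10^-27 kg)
The particle is a deuteron.

From λ = h/(mv), solve for mass:

m = h/(λv)
m = (6.626 × 10^-34 J·s) / (2.37 × 10^-14 m × 8.36 × 10^6 m/s)
m = 3.34 × 10^-27 kg

Comparing with the listed masses, this is closest to a deuteron.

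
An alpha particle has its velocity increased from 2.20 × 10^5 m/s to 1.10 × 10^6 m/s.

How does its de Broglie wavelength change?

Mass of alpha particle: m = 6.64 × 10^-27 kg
The wavelength decreases by a factor of 5.

Using λ = h/(mv):

Initial wavelength: λ₁ = h/(mv₁) = 4.54 × 10^-13 m
Final wavelength: λ₂ = h/(mv₂) = 9.07 × 10^-14 m

Since λ ∝ 1/v, when velocity increases by a factor of 5, the wavelength decreases by a factor of 5.

λ₂/λ₁ = v₁/v₂ = 1/5

The wavelength decreases by a factor of 5.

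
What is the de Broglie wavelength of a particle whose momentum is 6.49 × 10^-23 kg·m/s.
1.02 × 10^-11 m

Using the de Broglie relation λ = h/p:

λ = h/p
λ = (6.626 × 10^-34 J·s) / (6.49 × 10^-23 kg·m/s)
λ = 1.02 × 10^-11 m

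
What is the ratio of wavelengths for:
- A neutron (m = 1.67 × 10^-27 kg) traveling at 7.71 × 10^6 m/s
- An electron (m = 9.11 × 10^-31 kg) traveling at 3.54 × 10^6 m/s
λ₁/λ₂ = 2.50 × 10^-4

Using λ = h/(mv):

λ₁ = h/(m₁v₁) = 5.15 × 10^-14 m
λ₂ = h/(m₂v₂) = 2.05 × 10^-10 m

Ratio λ₁/λ₂ = (m₂v₂)/(m₁v₁)
         = (9.11 × 10^-31 kg × 3.54 × 10^6 m/s) / (1.67 × 10^-27 kg × 7.71 × 10^6 m/s)
         = 2.50 × 10^-4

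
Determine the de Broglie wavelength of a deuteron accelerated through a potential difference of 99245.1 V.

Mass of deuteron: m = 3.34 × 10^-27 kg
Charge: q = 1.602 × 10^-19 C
6.43 × 10^-14 m

When a particle is accelerated through voltage V, it gains kinetic energy KE = qV.

The de Broglie wavelength is then λ = h/√(2mqV):

λ = h/√(2mqV)
λ = (6.626 × 10^-34 J·s) / √(2 × 3.34 × 10^-27 kg × 1.602 × 10^-19 C × 99245.1 V)
λ = 6.43 × 10^-14 m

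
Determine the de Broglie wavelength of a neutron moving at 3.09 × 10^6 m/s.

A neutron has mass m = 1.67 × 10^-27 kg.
1.28 × 10^-13 m

Using the de Broglie relation λ = h/(mv):

λ = h/(mv)
λ = (6.626 × 10^-34 J·s) / (1.67 × 10^-27 kg × 3.09 × 10^6 m/s)
λ = 1.28 × 10^-13 m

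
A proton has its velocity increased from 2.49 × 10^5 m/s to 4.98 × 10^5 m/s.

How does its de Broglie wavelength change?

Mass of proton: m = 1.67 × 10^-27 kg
The wavelength decreases by a factor of 2.

Using λ = h/(mv):

Initial wavelength: λ₁ = h/(mv₁) = 1.59 × 10^-12 m
Final wavelength: λ₂ = h/(mv₂) = 7.97 × 10^-13 m

Since λ ∝ 1/v, when velocity increases by a factor of 2, the wavelength decreases by a factor of 2.

λ₂/λ₁ = v₁/v₂ = 1/2

The wavelength decreases by a factor of 2.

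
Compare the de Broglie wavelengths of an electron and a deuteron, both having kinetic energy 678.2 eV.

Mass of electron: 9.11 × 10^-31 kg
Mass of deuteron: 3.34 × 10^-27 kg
The electron has the longer wavelength.

Using λ = h/√(2mKE):

For electron: λ₁ = h/√(2m₁KE) = 4.71 × 10^-11 m
For deuteron: λ₂ = h/√(2m₂KE) = 7.78 × 10^-13 m

Since λ ∝ 1/√m at constant kinetic energy, the lighter particle has the longer wavelength.

The electron has the longer de Broglie wavelength.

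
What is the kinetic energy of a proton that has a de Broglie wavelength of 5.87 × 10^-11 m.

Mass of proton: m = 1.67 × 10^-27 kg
3.81 × 10^-20 J (or 0.238 eV)

From λ = h/√(2mKE), we solve for KE:

λ² = h²/(2mKE)
KE = h²/(2mλ²)
KE = (6.626 × 10^-34 J·s)² / (2 × 1.67 × 10^-27 kg × (5.87 × 10^-11 m)²)
KE = 3.81 × 10^-20 J
KE = 0.238 eV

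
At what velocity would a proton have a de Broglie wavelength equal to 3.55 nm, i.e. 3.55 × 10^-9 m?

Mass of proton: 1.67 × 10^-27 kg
1.12 × 10^2 m/s

From λ = h/(mv), solve for v:

v = h/(mλ)
v = (6.626 × 10^-34 J·s) / (1.67 × 10^-27 kg × 3.55 × 10^-9 m)
v = 1.12 × 10^2 m/s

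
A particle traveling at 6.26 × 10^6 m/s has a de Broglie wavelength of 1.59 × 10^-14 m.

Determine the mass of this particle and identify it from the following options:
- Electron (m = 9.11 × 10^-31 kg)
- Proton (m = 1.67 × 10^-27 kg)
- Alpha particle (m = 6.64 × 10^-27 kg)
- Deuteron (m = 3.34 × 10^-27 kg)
The particle is an alpha particle.

From λ = h/(mv), solve for mass:

m = h/(λv)
m = (6.626 × 10^-34 J·s) / (1.59 × 10^-14 m × 6.26 × 10^6 m/s)
m = 6.66 × 10^-27 kg

Comparing with the listed masses, this is closest to an alpha particle.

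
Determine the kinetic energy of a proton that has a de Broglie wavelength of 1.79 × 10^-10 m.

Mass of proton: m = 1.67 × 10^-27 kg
4.10 × 10^-21 J (or 0.0256 eV)

From λ = h/√(2mKE), we solve for KE:

λ² = h²/(2mKE)
KE = h²/(2mλ²)
KE = (6.626 × 10^-34 J·s)² / (2 × 1.67 × 10^-27 kg × (1.79 × 10^-10 m)²)
KE = 4.10 × 10^-21 J
KE = 0.0256 eV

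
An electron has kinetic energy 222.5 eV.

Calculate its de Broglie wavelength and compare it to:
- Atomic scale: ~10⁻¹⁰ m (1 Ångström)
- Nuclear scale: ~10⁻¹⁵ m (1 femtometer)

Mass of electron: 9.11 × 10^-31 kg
λ = 8.22 × 10^-11 m, which is between nuclear and atomic scales.

Using λ = h/√(2mKE):

KE = 222.5 eV = 3.565 × 10^-17 J

λ = h/√(2mKE)
λ = (6.626 × 10^-34 J·s) / √(2 × 9.11 × 10^-31 kg × 3.565 × 10^-17 J)
λ = 8.22 × 10^-11 m

Comparison:
- Atomic scale (10⁻¹⁰ m): λ is 0.82× this size
- Nuclear scale (10⁻¹⁵ m): λ is 8.2e+04× this size

The wavelength is between nuclear and atomic scales.

This wavelength is appropriate for probing atomic structure but too large for nuclear physics experiments.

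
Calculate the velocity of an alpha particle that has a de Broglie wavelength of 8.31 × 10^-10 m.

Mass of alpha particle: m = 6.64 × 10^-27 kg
1.20 × 10^2 m/s

From the de Broglie relation λ = h/(mv), we solve for v:

v = h/(mλ)
v = (6.626 × 10^-34 J·s) / (6.64 × 10^-27 kg × 8.31 × 10^-10 m)
v = 1.20 × 10^2 m/s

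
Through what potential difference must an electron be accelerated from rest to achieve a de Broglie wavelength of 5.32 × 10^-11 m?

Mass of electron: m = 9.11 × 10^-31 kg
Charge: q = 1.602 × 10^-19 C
531 V

From λ = h/√(2mqV), we solve for V:

λ² = h²/(2mqV)
V = h²/(2mqλ²)
V = (6.626 × 10^-34 J·s)² / (2 × 9.11 × 10^-31 kg × 1.602 × 10^-19 C × (5.32 × 10^-11 m)²)
V = 531 V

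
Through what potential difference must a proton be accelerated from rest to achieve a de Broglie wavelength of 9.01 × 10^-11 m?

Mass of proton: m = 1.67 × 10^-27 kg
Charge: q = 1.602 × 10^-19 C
1.01 × 10^-1 V

From λ = h/√(2mqV), we solve for V:

λ² = h²/(2mqV)
V = h²/(2mqλ²)
V = (6.626 × 10^-34 J·s)² / (2 × 1.67 × 10^-27 kg × 1.602 × 10^-19 C × (9.01 × 10^-11 m)²)
V = 1.01 × 10^-1 V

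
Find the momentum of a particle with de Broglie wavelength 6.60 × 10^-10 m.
1.00 × 10^-24 kg·m/s

From the de Broglie relation λ = h/p, we solve for p:

p = h/λ
p = (6.626 × 10^-34 J·s) / (6.60 × 10^-10 m)
p = 1.00 × 10^-24 kg·m/s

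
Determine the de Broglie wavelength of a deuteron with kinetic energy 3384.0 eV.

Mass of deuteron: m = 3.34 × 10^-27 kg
3.48 × 10^-13 m

Using λ = h/√(2mKE):

First convert KE to Joules: KE = 3384.0 eV = 5.422 × 10^-16 J

λ = h/√(2mKE)
λ = (6.626 × 10^-34 J·s) / √(2 × 3.34 × 10^-27 kg × 5.422 × 10^-16 J)
λ = 3.48 × 10^-13 m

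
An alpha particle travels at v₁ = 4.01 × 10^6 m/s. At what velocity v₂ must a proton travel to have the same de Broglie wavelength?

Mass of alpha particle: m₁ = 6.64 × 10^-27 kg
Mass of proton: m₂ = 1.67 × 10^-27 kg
v₂ = 1.59 × 10^7 m/s

For equal de Broglie wavelengths: λ₁ = λ₂

h/(m₁v₁) = h/(m₂v₂)
m₁v₁ = m₂v₂
v₂ = v₁ · (m₁/m₂)

v₂ = 4.01 × 10^6 m/s × (6.64 × 10^-27 kg / 1.67 × 10^-27 kg)
v₂ = 1.59 × 10^7 m/s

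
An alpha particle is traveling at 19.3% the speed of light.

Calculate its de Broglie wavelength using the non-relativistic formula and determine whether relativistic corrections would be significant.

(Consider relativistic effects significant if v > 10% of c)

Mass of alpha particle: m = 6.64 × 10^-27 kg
Yes, relativistic corrections are needed.

Using the non-relativistic de Broglie formula λ = h/(mv):

v = 19.3% × c = 5.786 × 10^7 m/s

λ = h/(mv)
λ = (6.626 × 10^-34 J·s) / (6.64 × 10^-27 kg × 5.786 × 10^7 m/s)
λ = 1.72 × 10^-15 m

Since v = 19.3% of c > 10% of c, relativistic corrections ARE significant and the actual wavelength would differ from this non-relativistic estimate.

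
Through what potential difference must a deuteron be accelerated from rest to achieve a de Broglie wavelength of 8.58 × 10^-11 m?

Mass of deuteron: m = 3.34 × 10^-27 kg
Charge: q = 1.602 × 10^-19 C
5.57 × 10^-2 V

From λ = h/√(2mqV), we solve for V:

λ² = h²/(2mqV)
V = h²/(2mqλ²)
V = (6.626 × 10^-34 J·s)² / (2 × 3.34 × 10^-27 kg × 1.602 × 10^-19 C × (8.58 × 10^-11 m)²)
V = 5.57 × 10^-2 V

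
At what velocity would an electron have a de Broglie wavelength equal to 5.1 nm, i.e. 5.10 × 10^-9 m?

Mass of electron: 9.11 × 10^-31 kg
1.43 × 10^5 m/s

From λ = h/(mv), solve for v:

v = h/(mλ)
v = (6.626 × 10^-34 J·s) / (9.11 × 10^-31 kg × 5.10 × 10^-9 m)
v = 1.43 × 10^5 m/s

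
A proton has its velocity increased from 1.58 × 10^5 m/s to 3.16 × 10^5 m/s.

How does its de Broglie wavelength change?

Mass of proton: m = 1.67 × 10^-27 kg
The wavelength decreases by a factor of 2.

Using λ = h/(mv):

Initial wavelength: λ₁ = h/(mv₁) = 2.51 × 10^-12 m
Final wavelength: λ₂ = h/(mv₂) = 1.26 × 10^-12 m

Since λ ∝ 1/v, when velocity increases by a factor of 2, the wavelength decreases by a factor of 2.

λ₂/λ₁ = v₁/v₂ = 1/2

The wavelength decreases by a factor of 2.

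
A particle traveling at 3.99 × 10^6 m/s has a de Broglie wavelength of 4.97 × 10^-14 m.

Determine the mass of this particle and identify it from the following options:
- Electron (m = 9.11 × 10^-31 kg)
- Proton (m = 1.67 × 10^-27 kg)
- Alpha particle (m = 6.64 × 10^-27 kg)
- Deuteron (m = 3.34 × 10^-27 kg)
The particle is a deuteron.

From λ = h/(mv), solve for mass:

m = h/(λv)
m = (6.626 × 10^-34 J·s) / (4.97 × 10^-14 m × 3.99 × 10^6 m/s)
m = 3.34 × 10^-27 kg

Comparing with the listed masses, this is closest to a deuteron.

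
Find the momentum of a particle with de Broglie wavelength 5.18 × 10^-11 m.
1.28 × 10^-23 kg·m/s

From the de Broglie relation λ = h/p, we solve for p:

p = h/λ
p = (6.626 × 10^-34 J·s) / (5.18 × 10^-11 m)
p = 1.28 × 10^-23 kg·m/s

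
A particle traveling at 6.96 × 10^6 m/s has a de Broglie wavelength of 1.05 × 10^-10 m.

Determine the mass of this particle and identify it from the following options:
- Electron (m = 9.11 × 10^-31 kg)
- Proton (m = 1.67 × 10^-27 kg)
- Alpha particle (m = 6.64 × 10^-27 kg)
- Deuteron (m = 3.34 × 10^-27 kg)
The particle is an electron.

From λ = h/(mv), solve for mass:

m = h/(λv)
m = (6.626 × 10^-34 J·s) / (1.05 × 10^-10 m × 6.96 × 10^6 m/s)
m = 9.07 × 10^-31 kg

Comparing with the listed masses, this is closest to an electron.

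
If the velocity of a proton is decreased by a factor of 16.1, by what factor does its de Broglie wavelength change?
The wavelength increases by a factor of 16.1.

From λ = h/(mv), the wavelength is inversely proportional to velocity:

λ ∝ 1/v

If v → v/16.1, then λ → 16.1λ

When velocity is decreased by a factor of 16.1, the wavelength increases by a factor of 16.1.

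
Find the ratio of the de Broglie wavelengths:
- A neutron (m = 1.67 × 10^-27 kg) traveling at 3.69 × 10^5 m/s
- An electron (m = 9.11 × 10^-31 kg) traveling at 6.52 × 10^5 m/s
λ₁/λ₂ = 9.64 × 10^-4

Using λ = h/(mv):

λ₁ = h/(m₁v₁) = 1.08 × 10^-12 m
λ₂ = h/(m₂v₂) = 1.12 × 10^-9 m

Ratio λ₁/λ₂ = (m₂v₂)/(m₁v₁)
         = (9.11 × 10^-31 kg × 6.52 × 10^5 m/s) / (1.67 × 10^-27 kg × 3.69 × 10^5 m/s)
         = 9.64 × 10^-4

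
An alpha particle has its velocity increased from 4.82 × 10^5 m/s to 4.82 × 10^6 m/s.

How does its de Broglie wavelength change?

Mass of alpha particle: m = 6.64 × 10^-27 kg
The wavelength decreases by a factor of 10.

Using λ = h/(mv):

Initial wavelength: λ₁ = h/(mv₁) = 2.07 × 10^-13 m
Final wavelength: λ₂ = h/(mv₂) = 2.07 × 10^-14 m

Since λ ∝ 1/v, when velocity increases by a factor of 10, the wavelength decreases by a factor of 10.

λ₂/λ₁ = v₁/v₂ = 1/10

The wavelength decreases by a factor of 10.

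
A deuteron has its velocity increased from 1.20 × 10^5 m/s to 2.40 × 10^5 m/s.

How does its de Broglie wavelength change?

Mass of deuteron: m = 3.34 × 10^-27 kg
The wavelength decreases by a factor of 2.

Using λ = h/(mv):

Initial wavelength: λ₁ = h/(mv₁) = 1.65 × 10^-12 m
Final wavelength: λ₂ = h/(mv₂) = 8.27 × 10^-13 m

Since λ ∝ 1/v, when velocity increases by a factor of 2, the wavelength decreases by a factor of 2.

λ₂/λ₁ = v₁/v₂ = 1/2

The wavelength decreases by a factor of 2.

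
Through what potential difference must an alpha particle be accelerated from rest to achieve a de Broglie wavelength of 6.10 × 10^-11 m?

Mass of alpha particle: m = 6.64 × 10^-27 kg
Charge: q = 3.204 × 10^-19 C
2.77 × 10^-2 V

From λ = h/√(2mqV), we solve for V:

λ² = h²/(2mqV)
V = h²/(2mqλ²)
V = (6.626 × 10^-34 J·s)² / (2 × 6.64 × 10^-27 kg × 3.204 × 10^-19 C × (6.10 × 10^-11 m)²)
V = 2.77 × 10^-2 V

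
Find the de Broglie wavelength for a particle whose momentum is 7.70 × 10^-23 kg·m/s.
8.61 × 10^-12 m

Using the de Broglie relation λ = h/p:

λ = h/p
λ = (6.626 × 10^-34 J·s) / (7.70 × 10^-23 kg·m/s)
λ = 8.61 × 10^-12 m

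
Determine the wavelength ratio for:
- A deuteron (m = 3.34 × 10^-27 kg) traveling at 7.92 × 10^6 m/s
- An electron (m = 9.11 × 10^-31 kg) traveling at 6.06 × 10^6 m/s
λ₁/λ₂ = 2.09 × 10^-4

Using λ = h/(mv):

λ₁ = h/(m₁v₁) = 2.50 × 10^-14 m
λ₂ = h/(m₂v₂) = 1.20 × 10^-10 m

Ratio λ₁/λ₂ = (m₂v₂)/(m₁v₁)
         = (9.11 × 10^-31 kg × 6.06 × 10^6 m/s) / (3.34 × 10^-27 kg × 7.92 × 10^6 m/s)
         = 2.09 × 10^-4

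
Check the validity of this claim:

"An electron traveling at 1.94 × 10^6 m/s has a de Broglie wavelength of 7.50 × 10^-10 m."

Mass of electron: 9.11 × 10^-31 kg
False

The claim is incorrect.

Using λ = h/(mv):
λ = (6.626 × 10^-34 J·s) / (9.11 × 10^-31 kg × 1.94 × 10^6 m/s)
λ = 3.75 × 10^-10 m

The actual wavelength differs from the claimed 7.50 × 10^-10 m.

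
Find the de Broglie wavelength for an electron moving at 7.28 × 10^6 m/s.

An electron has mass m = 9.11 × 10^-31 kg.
9.99 × 10^-11 m

Using the de Broglie relation λ = h/(mv):

λ = h/(mv)
λ = (6.626 × 10^-34 J·s) / (9.11 × 10^-31 kg × 7.28 × 10^6 m/s)
λ = 9.99 × 10^-11 m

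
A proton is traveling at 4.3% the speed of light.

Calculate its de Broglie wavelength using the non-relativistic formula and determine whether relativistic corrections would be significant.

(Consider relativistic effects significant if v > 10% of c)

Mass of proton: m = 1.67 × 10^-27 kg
No, relativistic corrections are not needed.

Using the non-relativistic de Broglie formula λ = h/(mv):

v = 4.3% × c = 1.289 × 10^7 m/s

λ = h/(mv)
λ = (6.626 × 10^-34 J·s) / (1.67 × 10^-27 kg × 1.289 × 10^7 m/s)
λ = 3.08 × 10^-14 m

Since v = 4.3% of c < 10% of c, relativistic corrections are NOT significant and this non-relativistic result is a good approximation.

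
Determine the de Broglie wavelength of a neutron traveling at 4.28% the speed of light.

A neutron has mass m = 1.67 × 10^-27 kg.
3.09 × 10^-14 m

Using the de Broglie relation λ = h/(mv):

v = 4.28% × c = 1.283 × 10^7 m/s

λ = h/(mv)
λ = (6.626 × 10^-34 J·s) / (1.67 × 10^-27 kg × 1.283 × 10^7 m/s)
λ = 3.09 × 10^-14 m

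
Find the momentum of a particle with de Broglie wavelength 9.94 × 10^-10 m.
6.67 × 10^-25 kg·m/s

From the de Broglie relation λ = h/p, we solve for p:

p = h/λ
p = (6.626 × 10^-34 J·s) / (9.94 × 10^-10 m)
p = 6.67 × 10^-25 kg·m/s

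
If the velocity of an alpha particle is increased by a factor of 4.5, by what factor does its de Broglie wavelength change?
The wavelength decreases by a factor of 4.5.

From λ = h/(mv), the wavelength is inversely proportional to velocity:

λ ∝ 1/v

If v → 4.5v, then λ → λ/4.5

When velocity is increased by a factor of 4.5, the wavelength decreases by a factor of 4.5.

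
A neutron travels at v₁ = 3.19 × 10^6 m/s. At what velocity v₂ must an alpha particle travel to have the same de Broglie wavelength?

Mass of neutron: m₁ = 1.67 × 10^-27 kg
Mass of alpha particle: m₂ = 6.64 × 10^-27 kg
v₂ = 8.02 × 10^5 m/s

For equal de Broglie wavelengths: λ₁ = λ₂

h/(m₁v₁) = h/(m₂v₂)
m₁v₁ = m₂v₂
v₂ = v₁ · (m₁/m₂)

v₂ = 3.19 × 10^6 m/s × (1.67 × 10^-27 kg / 6.64 × 10^-27 kg)
v₂ = 8.02 × 10^5 m/s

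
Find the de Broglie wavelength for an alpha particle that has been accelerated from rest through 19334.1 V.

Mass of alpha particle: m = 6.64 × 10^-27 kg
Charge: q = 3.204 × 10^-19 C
7.31 × 10^-14 m

When a particle is accelerated through voltage V, it gains kinetic energy KE = qV.

The de Broglie wavelength is then λ = h/√(2mqV):

λ = h/√(2mqV)
λ = (6.626 × 10^-34 J·s) / √(2 × 6.64 × 10^-27 kg × 3.204 × 10^-19 C × 19334.1 V)
λ = 7.31 × 10^-14 m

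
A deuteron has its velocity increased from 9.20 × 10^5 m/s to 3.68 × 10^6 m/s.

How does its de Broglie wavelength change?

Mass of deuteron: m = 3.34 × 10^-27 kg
The wavelength decreases by a factor of 4.

Using λ = h/(mv):

Initial wavelength: λ₁ = h/(mv₁) = 2.16 × 10^-13 m
Final wavelength: λ₂ = h/(mv₂) = 5.39 × 10^-14 m

Since λ ∝ 1/v, when velocity increases by a factor of 4, the wavelength decreases by a factor of 4.

λ₂/λ₁ = v₁/v₂ = 1/4

The wavelength decreases by a factor of 4.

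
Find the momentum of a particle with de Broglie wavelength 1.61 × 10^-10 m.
4.12 × 10^-24 kg·m/s

From the de Broglie relation λ = h/p, we solve for p:

p = h/λ
p = (6.626 × 10^-34 J·s) / (1.61 × 10^-10 m)
p = 4.12 × 10^-24 kg·m/s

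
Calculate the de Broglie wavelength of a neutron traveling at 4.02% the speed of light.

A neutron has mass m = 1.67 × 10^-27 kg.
3.29 × 10^-14 m

Using the de Broglie relation λ = h/(mv):

v = 4.02% × c = 1.205 × 10^7 m/s

λ = h/(mv)
λ = (6.626 × 10^-34 J·s) / (1.67 × 10^-27 kg × 1.205 × 10^7 m/s)
λ = 3.29 × 10^-14 m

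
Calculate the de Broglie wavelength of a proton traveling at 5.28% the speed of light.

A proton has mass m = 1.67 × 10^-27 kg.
2.51 × 10^-14 m

Using the de Broglie relation λ = h/(mv):

v = 5.28% × c = 1.583 × 10^7 m/s

λ = h/(mv)
λ = (6.626 × 10^-34 J·s) / (1.67 × 10^-27 kg × 1.583 × 10^7 m/s)
λ = 2.51 × 10^-14 m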